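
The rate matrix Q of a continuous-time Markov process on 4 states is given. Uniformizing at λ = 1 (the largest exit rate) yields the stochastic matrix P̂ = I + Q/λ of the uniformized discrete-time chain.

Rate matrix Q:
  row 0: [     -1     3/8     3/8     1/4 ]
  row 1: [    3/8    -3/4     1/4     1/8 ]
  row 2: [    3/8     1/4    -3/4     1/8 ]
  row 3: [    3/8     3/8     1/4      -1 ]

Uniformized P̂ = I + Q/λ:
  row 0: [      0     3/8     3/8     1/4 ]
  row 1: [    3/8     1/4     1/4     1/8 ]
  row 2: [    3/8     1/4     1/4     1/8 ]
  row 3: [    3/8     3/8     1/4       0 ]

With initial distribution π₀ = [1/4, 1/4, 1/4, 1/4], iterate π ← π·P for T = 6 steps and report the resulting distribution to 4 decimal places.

π = [0.2727, 0.3018, 0.2841, 0.1414]

t=0: π = [0.2500, 0.2500, 0.2500, 0.2500]
t=1: π = [0.2813, 0.3125, 0.2813, 0.1250]
t=2: π = [0.2695, 0.3008, 0.2852, 0.1445]
t=3: π = [0.2739, 0.3018, 0.2837, 0.1406]
t=4: π = [0.2723, 0.3018, 0.2842, 0.1417]
t=5: π = [0.2729, 0.3017, 0.2840, 0.1413]
t=6: π = [0.2727, 0.3018, 0.2841, 0.1414]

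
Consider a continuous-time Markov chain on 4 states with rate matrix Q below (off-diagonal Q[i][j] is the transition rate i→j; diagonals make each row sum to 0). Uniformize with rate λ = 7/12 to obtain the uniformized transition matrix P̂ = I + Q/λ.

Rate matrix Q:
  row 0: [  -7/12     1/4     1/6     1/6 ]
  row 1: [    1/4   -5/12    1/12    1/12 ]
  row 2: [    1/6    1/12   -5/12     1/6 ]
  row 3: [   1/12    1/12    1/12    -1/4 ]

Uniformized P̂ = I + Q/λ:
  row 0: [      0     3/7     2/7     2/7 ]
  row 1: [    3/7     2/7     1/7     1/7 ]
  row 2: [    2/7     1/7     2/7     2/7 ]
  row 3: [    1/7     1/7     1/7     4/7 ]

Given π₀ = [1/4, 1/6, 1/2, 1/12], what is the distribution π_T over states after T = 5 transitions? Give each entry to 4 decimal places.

π = [0.2096, 0.2367, 0.2017, 0.3520]

t=0: π = [0.2500, 0.1667, 0.5000, 0.0833]
t=1: π = [0.2262, 0.2381, 0.2500, 0.2857]
t=2: π = [0.2143, 0.2415, 0.2109, 0.3333]
t=3: π = [0.2114, 0.2386, 0.2036, 0.3465]
t=4: π = [0.2099, 0.2373, 0.2021, 0.3506]
t=5: π = [0.2096, 0.2367, 0.2017, 0.3520]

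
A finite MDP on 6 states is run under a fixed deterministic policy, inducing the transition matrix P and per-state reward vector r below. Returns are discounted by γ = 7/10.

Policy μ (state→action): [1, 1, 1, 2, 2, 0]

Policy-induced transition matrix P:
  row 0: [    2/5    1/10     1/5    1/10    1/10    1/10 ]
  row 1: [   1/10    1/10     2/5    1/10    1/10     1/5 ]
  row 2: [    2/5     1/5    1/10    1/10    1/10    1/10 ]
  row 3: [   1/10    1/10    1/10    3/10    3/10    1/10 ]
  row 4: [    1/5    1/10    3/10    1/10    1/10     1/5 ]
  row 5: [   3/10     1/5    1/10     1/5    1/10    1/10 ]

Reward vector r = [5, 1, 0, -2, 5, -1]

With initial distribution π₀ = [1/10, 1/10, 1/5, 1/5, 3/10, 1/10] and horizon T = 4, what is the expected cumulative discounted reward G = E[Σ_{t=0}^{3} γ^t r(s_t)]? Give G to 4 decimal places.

G = 4.1674

t=0: π = [0.1000, 0.1000, 0.2000, 0.2000, 0.3000, 0.1000], E[r] = 1.6000, γ^t·E[r] = 1.600000, running G = 1.600000
t=1: π = [0.2400, 0.1300, 0.2000, 0.1500, 0.1400, 0.1400], E[r] = 1.5900, γ^t·E[r] = 1.113000, running G = 2.713000
t=2: π = [0.2740, 0.1340, 0.1910, 0.1440, 0.1300, 0.1270], E[r] = 1.7390, γ^t·E[r] = 0.852110, running G = 3.565110
t=3: π = [0.2779, 0.1318, 0.1936, 0.1415, 0.1288, 0.1264], E[r] = 1.7559, γ^t·E[r] = 0.602274, running G = 4.167384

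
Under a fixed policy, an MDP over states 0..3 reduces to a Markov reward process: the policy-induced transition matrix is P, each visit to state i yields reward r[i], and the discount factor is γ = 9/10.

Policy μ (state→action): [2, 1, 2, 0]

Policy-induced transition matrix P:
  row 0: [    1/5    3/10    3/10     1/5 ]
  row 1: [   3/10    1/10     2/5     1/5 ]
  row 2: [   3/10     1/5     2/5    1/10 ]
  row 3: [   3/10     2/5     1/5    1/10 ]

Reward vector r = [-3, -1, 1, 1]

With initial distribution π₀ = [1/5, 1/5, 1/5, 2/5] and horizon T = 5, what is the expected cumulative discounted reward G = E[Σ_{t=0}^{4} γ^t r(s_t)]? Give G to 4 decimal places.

t=0: π = [0.2000, 0.2000, 0.2000, 0.4000], E[r] = -0.2000, γ^t·E[r] = -0.200000, running G = -0.200000
t=1: π = [0.2800, 0.2800, 0.3000, 0.1400], E[r] = -0.6800, γ^t·E[r] = -0.612000, running G = -0.812000
t=2: π = [0.2720, 0.2280, 0.3440, 0.1560], E[r] = -0.5440, γ^t·E[r] = -0.440640, running G = -1.252640
t=3: π = [0.2728, 0.2356, 0.3416, 0.1500], E[r] = -0.5624, γ^t·E[r] = -0.409990, running G = -1.662630
t=4: π = [0.2727, 0.2337, 0.3427, 0.1508], E[r] = -0.5583, γ^t·E[r] = -0.366314, running G = -2.028943

G = -2.0289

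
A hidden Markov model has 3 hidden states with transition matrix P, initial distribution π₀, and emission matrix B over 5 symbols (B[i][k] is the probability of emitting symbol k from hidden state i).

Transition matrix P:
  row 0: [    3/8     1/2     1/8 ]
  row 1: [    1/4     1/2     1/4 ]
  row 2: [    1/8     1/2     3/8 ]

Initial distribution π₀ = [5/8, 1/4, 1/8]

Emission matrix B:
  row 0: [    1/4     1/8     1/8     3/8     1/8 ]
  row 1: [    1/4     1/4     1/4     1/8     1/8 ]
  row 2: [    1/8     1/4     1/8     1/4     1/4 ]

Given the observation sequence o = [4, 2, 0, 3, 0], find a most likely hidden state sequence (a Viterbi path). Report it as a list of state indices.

path = [0, 1, 1, 0, 1]

t=0: δ = [7.812e-02, 3.125e-02, 3.125e-02]  (obs o_0=4)
t=1: δ = [3.662e-03, 9.766e-03, 1.465e-03]  ψ = [0, 0, 2]  (obs o_1=2)
t=2: δ = [6.104e-04, 1.221e-03, 3.052e-04]  ψ = [1, 1, 1]  (obs o_2=0)
t=3: δ = [1.144e-04, 7.629e-05, 7.629e-05]  ψ = [1, 1, 1]  (obs o_3=3)
t=4: δ = [1.073e-05, 1.431e-05, 3.576e-06]  ψ = [0, 0, 2]  (obs o_4=0)
backtrack: best end state = 1; path = [0, 1, 1, 0, 1]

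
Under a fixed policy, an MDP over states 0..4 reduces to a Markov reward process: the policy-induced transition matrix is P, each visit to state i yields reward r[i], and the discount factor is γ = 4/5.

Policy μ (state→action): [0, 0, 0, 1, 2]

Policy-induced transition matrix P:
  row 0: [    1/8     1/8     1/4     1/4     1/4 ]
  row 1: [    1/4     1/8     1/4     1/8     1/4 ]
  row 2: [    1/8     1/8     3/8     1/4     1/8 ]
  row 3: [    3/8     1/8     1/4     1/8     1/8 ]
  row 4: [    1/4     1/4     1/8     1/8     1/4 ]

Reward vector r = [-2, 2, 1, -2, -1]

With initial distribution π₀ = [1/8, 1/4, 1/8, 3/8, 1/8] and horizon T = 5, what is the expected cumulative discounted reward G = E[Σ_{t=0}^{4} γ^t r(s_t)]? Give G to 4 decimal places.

G = -1.5778

t=0: π = [0.1250, 0.2500, 0.1250, 0.3750, 0.1250], E[r] = -0.5000, γ^t·E[r] = -0.500000, running G = -0.500000
t=1: π = [0.2656, 0.1406, 0.2500, 0.1563, 0.1875], E[r] = -0.5000, γ^t·E[r] = -0.400000, running G = -0.900000
t=2: π = [0.2051, 0.1484, 0.2578, 0.1895, 0.1992], E[r] = -0.4336, γ^t·E[r] = -0.277500, running G = -1.177500
t=3: π = [0.2158, 0.1499, 0.2573, 0.1829, 0.1941], E[r] = -0.4343, γ^t·E[r] = -0.222375, running G = -1.399875
t=4: π = [0.2137, 0.1493, 0.2579, 0.1841, 0.1950], E[r] = -0.4343, γ^t·E[r] = -0.177875, running G = -1.577750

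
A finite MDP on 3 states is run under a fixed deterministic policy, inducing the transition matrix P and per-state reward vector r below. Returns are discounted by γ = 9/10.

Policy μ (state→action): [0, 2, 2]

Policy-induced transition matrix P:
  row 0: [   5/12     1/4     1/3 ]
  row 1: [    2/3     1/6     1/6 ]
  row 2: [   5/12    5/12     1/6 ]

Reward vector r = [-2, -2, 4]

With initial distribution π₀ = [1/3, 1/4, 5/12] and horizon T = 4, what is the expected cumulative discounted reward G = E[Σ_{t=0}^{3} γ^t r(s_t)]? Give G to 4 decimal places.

t=0: π = [0.3333, 0.2500, 0.4167], E[r] = 0.5000, γ^t·E[r] = 0.500000, running G = 0.500000
t=1: π = [0.4792, 0.2986, 0.2222], E[r] = -0.6667, γ^t·E[r] = -0.600000, running G = -0.100000
t=2: π = [0.4913, 0.2622, 0.2465], E[r] = -0.5208, γ^t·E[r] = -0.421875, running G = -0.521875
t=3: π = [0.4822, 0.2692, 0.2486], E[r] = -0.5087, γ^t·E[r] = -0.370828, running G = -0.892703

G = -0.8927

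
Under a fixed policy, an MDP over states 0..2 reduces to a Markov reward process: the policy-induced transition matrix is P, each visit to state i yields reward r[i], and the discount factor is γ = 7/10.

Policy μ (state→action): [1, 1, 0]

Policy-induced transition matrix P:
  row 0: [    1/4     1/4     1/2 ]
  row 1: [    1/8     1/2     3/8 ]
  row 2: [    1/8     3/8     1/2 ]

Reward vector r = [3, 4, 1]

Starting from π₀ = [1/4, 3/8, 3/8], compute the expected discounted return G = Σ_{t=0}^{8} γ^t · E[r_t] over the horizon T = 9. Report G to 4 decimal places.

t=0: π = [0.2500, 0.3750, 0.3750], E[r] = 2.6250, γ^t·E[r] = 2.625000, running G = 2.625000
t=1: π = [0.1563, 0.3906, 0.4531], E[r] = 2.4844, γ^t·E[r] = 1.739063, running G = 4.364063
t=2: π = [0.1445, 0.4043, 0.4512], E[r] = 2.5020, γ^t·E[r] = 1.225957, running G = 5.590020
t=3: π = [0.1431, 0.4075, 0.4495], E[r] = 2.5085, γ^t·E[r] = 0.860431, running G = 6.450450
t=4: π = [0.1429, 0.4081, 0.4491], E[r] = 2.5099, γ^t·E[r] = 0.602631, running G = 7.053082
t=5: π = [0.1429, 0.4081, 0.4490], E[r] = 2.5102, γ^t·E[r] = 0.421882, running G = 7.474964
t=6: π = [0.1429, 0.4082, 0.4490], E[r] = 2.5102, γ^t·E[r] = 0.295322, running G = 7.770286
t=7: π = [0.1429, 0.4082, 0.4490], E[r] = 2.5102, γ^t·E[r] = 0.206726, running G = 7.977012
t=8: π = [0.1429, 0.4082, 0.4490], E[r] = 2.5102, γ^t·E[r] = 0.144708, running G = 8.121721

G = 8.1217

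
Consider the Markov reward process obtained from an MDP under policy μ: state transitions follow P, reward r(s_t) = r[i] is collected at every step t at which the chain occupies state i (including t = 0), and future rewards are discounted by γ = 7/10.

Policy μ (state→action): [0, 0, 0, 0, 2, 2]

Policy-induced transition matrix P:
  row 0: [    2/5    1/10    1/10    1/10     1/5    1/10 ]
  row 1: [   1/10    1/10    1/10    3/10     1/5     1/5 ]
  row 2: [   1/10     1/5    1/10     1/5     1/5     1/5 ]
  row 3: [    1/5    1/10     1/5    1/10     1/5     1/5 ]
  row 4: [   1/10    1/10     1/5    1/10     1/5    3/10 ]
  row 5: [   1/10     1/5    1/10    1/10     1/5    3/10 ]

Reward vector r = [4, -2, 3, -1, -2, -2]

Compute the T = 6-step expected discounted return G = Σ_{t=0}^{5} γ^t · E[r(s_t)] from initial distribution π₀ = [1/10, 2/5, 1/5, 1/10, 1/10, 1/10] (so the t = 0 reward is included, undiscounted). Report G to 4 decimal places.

t=0: π = [0.1000, 0.4000, 0.2000, 0.1000, 0.1000, 0.1000], E[r] = -0.3000, γ^t·E[r] = -0.300000, running G = -0.300000
t=1: π = [0.1400, 0.1300, 0.1200, 0.2000, 0.2000, 0.2100], E[r] = -0.3600, γ^t·E[r] = -0.252000, running G = -0.552000
t=2: π = [0.1620, 0.1330, 0.1400, 0.1380, 0.2000, 0.2270], E[r] = -0.1900, γ^t·E[r] = -0.093100, running G = -0.645100
t=3: π = [0.1624, 0.1367, 0.1338, 0.1406, 0.2000, 0.2265], E[r] = -0.2160, γ^t·E[r] = -0.074088, running G = -0.719188
t=4: π = [0.1628, 0.1360, 0.1341, 0.1407, 0.2000, 0.2264], E[r] = -0.2123, γ^t·E[r] = -0.050973, running G = -0.770161
t=5: π = [0.1629, 0.1360, 0.1341, 0.1406, 0.2000, 0.2264], E[r] = -0.2116, γ^t·E[r] = -0.035562, running G = -0.805723

G = -0.8057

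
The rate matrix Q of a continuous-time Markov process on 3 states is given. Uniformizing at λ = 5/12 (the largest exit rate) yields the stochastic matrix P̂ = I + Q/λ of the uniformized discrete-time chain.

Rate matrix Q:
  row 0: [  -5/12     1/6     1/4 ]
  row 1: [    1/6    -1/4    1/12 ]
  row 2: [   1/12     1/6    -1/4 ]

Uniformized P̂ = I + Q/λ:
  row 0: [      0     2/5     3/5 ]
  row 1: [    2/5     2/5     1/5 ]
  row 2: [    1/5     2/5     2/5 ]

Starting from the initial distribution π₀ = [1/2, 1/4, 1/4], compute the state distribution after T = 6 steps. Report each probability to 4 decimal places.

π = [0.2334, 0.4000, 0.3666]

t=0: π = [0.5000, 0.2500, 0.2500]
t=1: π = [0.1500, 0.4000, 0.4500]
t=2: π = [0.2500, 0.4000, 0.3500]
t=3: π = [0.2300, 0.4000, 0.3700]
t=4: π = [0.2340, 0.4000, 0.3660]
t=5: π = [0.2332, 0.4000, 0.3668]
t=6: π = [0.2334, 0.4000, 0.3666]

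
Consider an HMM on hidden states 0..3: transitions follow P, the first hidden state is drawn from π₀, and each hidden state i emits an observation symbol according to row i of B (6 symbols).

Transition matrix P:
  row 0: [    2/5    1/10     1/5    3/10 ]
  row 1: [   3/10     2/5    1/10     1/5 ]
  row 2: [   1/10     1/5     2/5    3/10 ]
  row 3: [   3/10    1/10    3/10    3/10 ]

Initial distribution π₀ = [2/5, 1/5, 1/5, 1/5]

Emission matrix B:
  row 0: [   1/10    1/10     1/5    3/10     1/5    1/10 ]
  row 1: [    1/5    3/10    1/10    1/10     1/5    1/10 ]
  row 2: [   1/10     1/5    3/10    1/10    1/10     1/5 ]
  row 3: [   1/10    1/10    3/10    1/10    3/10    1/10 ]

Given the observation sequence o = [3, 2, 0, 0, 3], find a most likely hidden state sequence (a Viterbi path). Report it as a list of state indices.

t=0: δ = [1.200e-01, 2.000e-02, 2.000e-02, 2.000e-02]  (obs o_0=3)
t=1: δ = [9.600e-03, 1.200e-03, 7.200e-03, 1.080e-02]  ψ = [0, 0, 0, 0]  (obs o_1=2)
t=2: δ = [3.840e-04, 2.880e-04, 3.240e-04, 3.240e-04]  ψ = [0, 2, 3, 3]  (obs o_2=0)
t=3: δ = [1.536e-05, 2.304e-05, 1.296e-05, 1.152e-05]  ψ = [0, 1, 2, 0]  (obs o_3=0)
t=4: δ = [2.074e-06, 9.216e-07, 5.184e-07, 4.608e-07]  ψ = [1, 1, 2, 0]  (obs o_4=3)
backtrack: best end state = 0; path = [0, 2, 1, 1, 0]

path = [0, 2, 1, 1, 0]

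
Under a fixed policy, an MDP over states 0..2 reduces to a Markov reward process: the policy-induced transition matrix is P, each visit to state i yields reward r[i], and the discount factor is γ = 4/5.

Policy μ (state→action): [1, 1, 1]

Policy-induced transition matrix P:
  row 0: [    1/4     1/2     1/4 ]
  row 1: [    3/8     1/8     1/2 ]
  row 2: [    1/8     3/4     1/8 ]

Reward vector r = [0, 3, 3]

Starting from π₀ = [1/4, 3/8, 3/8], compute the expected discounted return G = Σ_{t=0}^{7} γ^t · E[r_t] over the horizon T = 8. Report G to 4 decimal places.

t=0: π = [0.2500, 0.3750, 0.3750], E[r] = 2.2500, γ^t·E[r] = 2.250000, running G = 2.250000
t=1: π = [0.2500, 0.4531, 0.2969], E[r] = 2.2500, γ^t·E[r] = 1.800000, running G = 4.050000
t=2: π = [0.2695, 0.4043, 0.3262], E[r] = 2.1914, γ^t·E[r] = 1.402500, running G = 5.452500
t=3: π = [0.2598, 0.4299, 0.3103], E[r] = 2.2207, γ^t·E[r] = 1.137000, running G = 6.589500
t=4: π = [0.2650, 0.4164, 0.3187], E[r] = 2.2051, γ^t·E[r] = 0.903225, running G = 7.492725
t=5: π = [0.2622, 0.4235, 0.3143], E[r] = 2.2134, γ^t·E[r] = 0.725280, running G = 8.218005
t=6: π = [0.2637, 0.4197, 0.3166], E[r] = 2.2090, γ^t·E[r] = 0.579080, running G = 8.797085
t=7: π = [0.2629, 0.4218, 0.3154], E[r] = 2.2113, γ^t·E[r] = 0.463749, running G = 9.260834

G = 9.2608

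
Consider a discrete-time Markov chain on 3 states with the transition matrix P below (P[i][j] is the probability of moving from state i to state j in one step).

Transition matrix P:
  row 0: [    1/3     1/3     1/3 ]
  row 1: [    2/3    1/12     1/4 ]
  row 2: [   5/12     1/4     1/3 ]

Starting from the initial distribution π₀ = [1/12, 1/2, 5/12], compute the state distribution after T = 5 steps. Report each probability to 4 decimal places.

π = [0.4419, 0.2454, 0.3127]

t=0: π = [0.0833, 0.5000, 0.4167]
t=1: π = [0.5347, 0.1736, 0.2917]
t=2: π = [0.4155, 0.2656, 0.3189]
t=3: π = [0.4484, 0.2404, 0.3112]
t=4: π = [0.4394, 0.2473, 0.3133]
t=5: π = [0.4419, 0.2454, 0.3127]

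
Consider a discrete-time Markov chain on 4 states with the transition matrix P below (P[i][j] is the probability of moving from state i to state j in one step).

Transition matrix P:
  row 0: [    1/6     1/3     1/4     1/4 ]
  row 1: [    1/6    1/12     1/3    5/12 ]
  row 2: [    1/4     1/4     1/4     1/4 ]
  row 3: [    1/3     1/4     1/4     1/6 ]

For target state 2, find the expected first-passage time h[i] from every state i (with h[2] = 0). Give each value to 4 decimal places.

h = [3.6938, 3.4500, 0.0000, 3.7125]

First-step conditioning: h[2] = 0; for i ≠ 2, h[i] = 1 + Σ_k P[i][k]·h[k].
  h[0] = 1 + 1/6·h[0] + 1/3·h[1] + 1/4·h[3]
  h[1] = 1 + 1/6·h[0] + 1/12·h[1] + 5/12·h[3]
  h[3] = 1 + 1/3·h[0] + 1/4·h[1] + 1/6·h[3]
Solving the 3×3 linear system over states ≠ 2 gives exactly h = [591/160, 69/20, 0, 297/80] (h[2] = 0 is the target).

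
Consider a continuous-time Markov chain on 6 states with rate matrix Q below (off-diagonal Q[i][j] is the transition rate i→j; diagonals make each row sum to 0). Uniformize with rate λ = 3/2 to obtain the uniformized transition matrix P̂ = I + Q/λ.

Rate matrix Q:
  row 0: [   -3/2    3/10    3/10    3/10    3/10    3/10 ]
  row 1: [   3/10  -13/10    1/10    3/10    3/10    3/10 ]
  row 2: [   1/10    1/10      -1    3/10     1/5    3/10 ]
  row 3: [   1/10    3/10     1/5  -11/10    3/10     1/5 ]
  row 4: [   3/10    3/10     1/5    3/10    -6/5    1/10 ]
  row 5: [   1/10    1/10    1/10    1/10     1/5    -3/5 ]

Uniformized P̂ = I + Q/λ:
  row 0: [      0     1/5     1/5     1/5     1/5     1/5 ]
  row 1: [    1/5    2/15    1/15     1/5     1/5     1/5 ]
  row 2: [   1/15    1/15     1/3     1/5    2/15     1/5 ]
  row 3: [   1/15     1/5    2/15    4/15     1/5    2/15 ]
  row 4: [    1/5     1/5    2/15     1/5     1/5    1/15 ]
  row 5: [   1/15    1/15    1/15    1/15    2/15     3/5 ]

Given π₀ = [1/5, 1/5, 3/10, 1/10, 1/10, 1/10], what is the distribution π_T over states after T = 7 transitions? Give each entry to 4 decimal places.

t=0: π = [0.2000, 0.2000, 0.3000, 0.1000, 0.1000, 0.1000]
t=1: π = [0.0933, 0.1333, 0.1867, 0.1933, 0.1733, 0.2200]
t=2: π = [0.1013, 0.1369, 0.1533, 0.1836, 0.1729, 0.2520]
t=3: π = [0.1012, 0.1368, 0.1448, 0.1786, 0.1730, 0.2655]
t=4: π = [0.1012, 0.1362, 0.1422, 0.1765, 0.1726, 0.2712]
t=5: π = [0.1011, 0.1358, 0.1414, 0.1756, 0.1724, 0.2737]
t=6: π = [0.1010, 0.1356, 0.1410, 0.1752, 0.1723, 0.2748]
t=7: π = [0.1010, 0.1355, 0.1409, 0.1750, 0.1723, 0.2753]

π = [0.1010, 0.1355, 0.1409, 0.1750, 0.1723, 0.2753]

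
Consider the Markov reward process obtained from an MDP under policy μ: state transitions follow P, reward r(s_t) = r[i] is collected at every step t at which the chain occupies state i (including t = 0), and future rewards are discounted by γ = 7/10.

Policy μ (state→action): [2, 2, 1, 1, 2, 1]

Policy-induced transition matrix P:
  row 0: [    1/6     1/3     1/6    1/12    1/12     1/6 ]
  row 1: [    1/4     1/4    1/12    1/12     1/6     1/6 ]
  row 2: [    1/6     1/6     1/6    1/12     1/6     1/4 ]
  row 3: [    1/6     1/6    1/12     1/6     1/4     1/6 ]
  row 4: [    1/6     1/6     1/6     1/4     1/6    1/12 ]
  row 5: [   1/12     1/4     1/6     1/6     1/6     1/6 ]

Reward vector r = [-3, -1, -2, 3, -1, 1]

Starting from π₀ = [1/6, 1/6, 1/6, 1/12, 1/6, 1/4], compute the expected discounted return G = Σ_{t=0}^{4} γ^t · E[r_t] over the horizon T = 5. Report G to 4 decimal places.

t=0: π = [0.1667, 0.1667, 0.1667, 0.0833, 0.1667, 0.2500], E[r] = -0.6667, γ^t·E[r] = -0.666667, running G = -0.666667
t=1: π = [0.1597, 0.2292, 0.1458, 0.1389, 0.1597, 0.1667], E[r] = -0.5764, γ^t·E[r] = -0.403472, running G = -1.070139
t=2: π = [0.1719, 0.2263, 0.1360, 0.1354, 0.1649, 0.1655], E[r] = -0.6071, γ^t·E[r] = -0.297459, running G = -1.367598
t=3: π = [0.1717, 0.2280, 0.1365, 0.1359, 0.1636, 0.1643], E[r] = -0.6079, γ^t·E[r] = -0.208503, running G = -1.576101
t=4: π = [0.1720, 0.2280, 0.1363, 0.1356, 0.1637, 0.1644], E[r] = -0.6090, γ^t·E[r] = -0.146223, running G = -1.722324

G = -1.7223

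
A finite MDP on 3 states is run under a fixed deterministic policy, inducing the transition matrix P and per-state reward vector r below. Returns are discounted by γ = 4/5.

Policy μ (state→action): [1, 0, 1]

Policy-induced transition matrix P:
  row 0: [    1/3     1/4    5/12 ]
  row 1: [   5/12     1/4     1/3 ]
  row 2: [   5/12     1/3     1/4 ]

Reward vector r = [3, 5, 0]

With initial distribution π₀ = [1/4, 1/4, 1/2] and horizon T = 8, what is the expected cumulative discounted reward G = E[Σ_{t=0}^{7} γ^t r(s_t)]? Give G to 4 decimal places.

G = 10.1166

t=0: π = [0.2500, 0.2500, 0.5000], E[r] = 2.0000, γ^t·E[r] = 2.000000, running G = 2.000000
t=1: π = [0.3958, 0.2917, 0.3125], E[r] = 2.6458, γ^t·E[r] = 2.116667, running G = 4.116667
t=2: π = [0.3837, 0.2760, 0.3403], E[r] = 2.5313, γ^t·E[r] = 1.620000, running G = 5.736667
t=3: π = [0.3847, 0.2784, 0.3370], E[r] = 2.5459, γ^t·E[r] = 1.303481, running G = 7.040148
t=4: π = [0.3846, 0.2781, 0.3373], E[r] = 2.5442, γ^t·E[r] = 1.042114, running G = 8.082262
t=5: π = [0.3846, 0.2781, 0.3373], E[r] = 2.5444, γ^t·E[r] = 0.833747, running G = 8.916009
t=6: π = [0.3846, 0.2781, 0.3373], E[r] = 2.5444, γ^t·E[r] = 0.666993, running G = 9.583002
t=7: π = [0.3846, 0.2781, 0.3373], E[r] = 2.5444, γ^t·E[r] = 0.533595, running G = 10.116597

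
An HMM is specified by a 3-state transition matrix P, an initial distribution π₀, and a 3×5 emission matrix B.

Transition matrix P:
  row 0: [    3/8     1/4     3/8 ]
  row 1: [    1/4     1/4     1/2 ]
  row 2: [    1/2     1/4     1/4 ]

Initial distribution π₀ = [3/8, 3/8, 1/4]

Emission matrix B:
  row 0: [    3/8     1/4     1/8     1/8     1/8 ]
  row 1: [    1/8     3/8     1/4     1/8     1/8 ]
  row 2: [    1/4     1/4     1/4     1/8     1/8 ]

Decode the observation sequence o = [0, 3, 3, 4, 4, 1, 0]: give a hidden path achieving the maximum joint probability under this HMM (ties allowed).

t=0: δ = [1.406e-01, 4.688e-02, 6.250e-02]  (obs o_0=0)
t=1: δ = [6.592e-03, 4.395e-03, 6.592e-03]  ψ = [0, 0, 0]  (obs o_1=3)
t=2: δ = [4.120e-04, 2.060e-04, 3.090e-04]  ψ = [2, 0, 0]  (obs o_2=3)
t=3: δ = [1.931e-05, 1.287e-05, 1.931e-05]  ψ = [0, 0, 0]  (obs o_3=4)
t=4: δ = [1.207e-06, 6.035e-07, 9.052e-07]  ψ = [2, 0, 0]  (obs o_4=4)
t=5: δ = [1.132e-07, 1.132e-07, 1.132e-07]  ψ = [0, 0, 0]  (obs o_5=1)
t=6: δ = [2.122e-08, 3.536e-09, 1.414e-08]  ψ = [2, 0, 1]  (obs o_6=0)
backtrack: best end state = 0; path = [0, 2, 0, 2, 0, 2, 0]

path = [0, 2, 0, 2, 0, 2, 0]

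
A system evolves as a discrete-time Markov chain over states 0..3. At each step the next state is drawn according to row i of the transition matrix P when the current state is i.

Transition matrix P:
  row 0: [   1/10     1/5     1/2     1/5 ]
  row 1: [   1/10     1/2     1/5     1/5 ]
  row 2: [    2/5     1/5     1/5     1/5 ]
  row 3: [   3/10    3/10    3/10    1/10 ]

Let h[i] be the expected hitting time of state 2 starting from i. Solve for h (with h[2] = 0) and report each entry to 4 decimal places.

h = [2.7018, 3.8596, 0.0000, 3.2982]

First-step conditioning: h[2] = 0; for i ≠ 2, h[i] = 1 + Σ_k P[i][k]·h[k].
  h[0] = 1 + 1/10·h[0] + 1/5·h[1] + 1/5·h[3]
  h[1] = 1 + 1/10·h[0] + 1/2·h[1] + 1/5·h[3]
  h[3] = 1 + 3/10·h[0] + 3/10·h[1] + 1/10·h[3]
Solving the 3×3 linear system over states ≠ 2 gives exactly h = [154/57, 220/57, 0, 188/57] (h[2] = 0 is the target).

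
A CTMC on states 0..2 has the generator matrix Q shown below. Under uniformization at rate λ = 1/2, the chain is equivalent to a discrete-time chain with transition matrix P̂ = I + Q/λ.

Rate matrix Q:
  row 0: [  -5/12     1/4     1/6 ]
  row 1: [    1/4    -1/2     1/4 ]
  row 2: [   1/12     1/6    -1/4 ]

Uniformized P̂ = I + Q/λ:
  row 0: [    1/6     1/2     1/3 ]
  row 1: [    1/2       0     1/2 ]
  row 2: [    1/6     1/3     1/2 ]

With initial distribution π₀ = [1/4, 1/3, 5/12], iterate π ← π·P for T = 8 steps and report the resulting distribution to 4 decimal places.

t=0: π = [0.2500, 0.3333, 0.4167]
t=1: π = [0.2778, 0.2639, 0.4583]
t=2: π = [0.2546, 0.2917, 0.4537]
t=3: π = [0.2639, 0.2785, 0.4576]
t=4: π = [0.2595, 0.2845, 0.4560]
t=5: π = [0.2615, 0.2818, 0.4567]
t=6: π = [0.2606, 0.2830, 0.4564]
t=7: π = [0.2610, 0.2824, 0.4566]
t=8: π = [0.2608, 0.2827, 0.4565]

π = [0.2608, 0.2827, 0.4565]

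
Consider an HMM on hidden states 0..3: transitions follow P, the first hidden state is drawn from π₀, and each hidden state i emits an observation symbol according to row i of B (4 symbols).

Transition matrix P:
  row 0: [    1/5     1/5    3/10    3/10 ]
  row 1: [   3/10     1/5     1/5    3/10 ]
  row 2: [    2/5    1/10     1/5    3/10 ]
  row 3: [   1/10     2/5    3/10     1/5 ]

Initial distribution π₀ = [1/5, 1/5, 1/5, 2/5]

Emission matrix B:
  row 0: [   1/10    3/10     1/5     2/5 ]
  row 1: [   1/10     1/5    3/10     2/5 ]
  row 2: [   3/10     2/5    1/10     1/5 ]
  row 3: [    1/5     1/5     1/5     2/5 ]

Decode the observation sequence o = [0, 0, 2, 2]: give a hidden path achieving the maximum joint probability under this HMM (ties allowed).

t=0: δ = [2.000e-02, 2.000e-02, 6.000e-02, 8.000e-02]  (obs o_0=0)
t=1: δ = [2.400e-03, 3.200e-03, 7.200e-03, 3.600e-03]  ψ = [2, 3, 3, 2]  (obs o_1=0)
t=2: δ = [5.760e-04, 4.320e-04, 1.440e-04, 4.320e-04]  ψ = [2, 3, 2, 2]  (obs o_2=2)
t=3: δ = [2.592e-05, 5.184e-05, 1.728e-05, 3.456e-05]  ψ = [1, 3, 0, 0]  (obs o_3=2)
backtrack: best end state = 1; path = [3, 2, 3, 1]

path = [3, 2, 3, 1]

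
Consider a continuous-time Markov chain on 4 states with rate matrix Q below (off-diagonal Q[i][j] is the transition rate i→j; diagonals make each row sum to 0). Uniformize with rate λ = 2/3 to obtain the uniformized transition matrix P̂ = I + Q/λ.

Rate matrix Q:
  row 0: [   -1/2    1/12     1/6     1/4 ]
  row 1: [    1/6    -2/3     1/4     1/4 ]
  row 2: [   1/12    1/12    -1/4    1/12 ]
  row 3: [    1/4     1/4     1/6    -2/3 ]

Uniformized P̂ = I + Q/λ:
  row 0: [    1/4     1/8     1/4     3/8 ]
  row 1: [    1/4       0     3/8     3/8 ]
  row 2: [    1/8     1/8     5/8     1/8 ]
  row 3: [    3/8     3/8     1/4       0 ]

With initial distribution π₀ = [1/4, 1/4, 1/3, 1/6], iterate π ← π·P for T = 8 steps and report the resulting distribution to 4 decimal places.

π = [0.2205, 0.1544, 0.4308, 0.1943]

t=0: π = [0.2500, 0.2500, 0.3333, 0.1667]
t=1: π = [0.2292, 0.1354, 0.4063, 0.2292]
t=2: π = [0.2279, 0.1654, 0.4193, 0.1875]
t=3: π = [0.2210, 0.1512, 0.4279, 0.1999]
t=4: π = [0.2215, 0.1561, 0.4294, 0.1931]
t=5: π = [0.2205, 0.1538, 0.4305, 0.1953]
t=6: π = [0.2206, 0.1546, 0.4307, 0.1941]
t=7: π = [0.2204, 0.1542, 0.4308, 0.1945]
t=8: π = [0.2205, 0.1544, 0.4308, 0.1943]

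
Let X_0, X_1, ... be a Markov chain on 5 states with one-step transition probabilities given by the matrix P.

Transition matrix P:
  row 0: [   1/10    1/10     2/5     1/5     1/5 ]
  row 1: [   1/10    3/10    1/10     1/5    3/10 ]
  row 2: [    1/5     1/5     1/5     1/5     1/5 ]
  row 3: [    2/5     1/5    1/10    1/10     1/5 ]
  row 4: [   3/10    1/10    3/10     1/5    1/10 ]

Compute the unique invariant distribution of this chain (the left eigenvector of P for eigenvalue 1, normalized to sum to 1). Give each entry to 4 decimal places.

Balance equations π_j = Σ_i π_i·P[i][j]:
  π_0 = 1/10·π_0 + 1/10·π_1 + 1/5·π_2 + 2/5·π_3 + 3/10·π_4
  π_1 = 1/10·π_0 + 3/10·π_1 + 1/5·π_2 + 1/5·π_3 + 1/10·π_4
  π_2 = 2/5·π_0 + 1/10·π_1 + 1/5·π_2 + 1/10·π_3 + 3/10·π_4
  π_3 = 1/5·π_0 + 1/5·π_1 + 1/5·π_2 + 1/10·π_3 + 1/5·π_4
  normalize: π_0 + π_1 + π_2 + π_3 + π_4 = 1
Solving the linear system gives exactly π = [260/1199, 96/545, 1363/5995, 2/11, 1186/5995].

π = [0.2168, 0.1761, 0.2274, 0.1818, 0.1978]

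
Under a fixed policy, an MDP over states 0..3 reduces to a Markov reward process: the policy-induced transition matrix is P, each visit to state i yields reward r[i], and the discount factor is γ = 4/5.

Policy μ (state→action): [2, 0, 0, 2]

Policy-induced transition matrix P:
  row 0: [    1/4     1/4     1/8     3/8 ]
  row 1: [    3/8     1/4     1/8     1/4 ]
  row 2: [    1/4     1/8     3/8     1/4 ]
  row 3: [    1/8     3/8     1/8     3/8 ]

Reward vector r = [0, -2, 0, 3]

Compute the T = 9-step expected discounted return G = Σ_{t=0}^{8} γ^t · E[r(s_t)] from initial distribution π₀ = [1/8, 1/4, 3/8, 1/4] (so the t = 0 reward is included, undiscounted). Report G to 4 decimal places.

t=0: π = [0.1250, 0.2500, 0.3750, 0.2500], E[r] = 0.2500, γ^t·E[r] = 0.250000, running G = 0.250000
t=1: π = [0.2500, 0.2344, 0.2188, 0.2969], E[r] = 0.4219, γ^t·E[r] = 0.337500, running G = 0.587500
t=2: π = [0.2422, 0.2598, 0.1797, 0.3184], E[r] = 0.4355, γ^t·E[r] = 0.278750, running G = 0.866250
t=3: π = [0.2427, 0.2673, 0.1699, 0.3201], E[r] = 0.4255, γ^t·E[r] = 0.217875, running G = 1.084125
t=4: π = [0.2434, 0.2688, 0.1675, 0.3203], E[r] = 0.4235, γ^t·E[r] = 0.173463, running G = 1.257588
t=5: π = [0.2436, 0.2691, 0.1669, 0.3205], E[r] = 0.4232, γ^t·E[r] = 0.138671, running G = 1.396259
t=6: π = [0.2436, 0.2692, 0.1667, 0.3205], E[r] = 0.4231, γ^t·E[r] = 0.110915, running G = 1.507174
t=7: π = [0.2436, 0.2692, 0.1667, 0.3205], E[r] = 0.4231, γ^t·E[r] = 0.088727, running G = 1.595901
t=8: π = [0.2436, 0.2692, 0.1667, 0.3205], E[r] = 0.4231, γ^t·E[r] = 0.070981, running G = 1.666882

G = 1.6669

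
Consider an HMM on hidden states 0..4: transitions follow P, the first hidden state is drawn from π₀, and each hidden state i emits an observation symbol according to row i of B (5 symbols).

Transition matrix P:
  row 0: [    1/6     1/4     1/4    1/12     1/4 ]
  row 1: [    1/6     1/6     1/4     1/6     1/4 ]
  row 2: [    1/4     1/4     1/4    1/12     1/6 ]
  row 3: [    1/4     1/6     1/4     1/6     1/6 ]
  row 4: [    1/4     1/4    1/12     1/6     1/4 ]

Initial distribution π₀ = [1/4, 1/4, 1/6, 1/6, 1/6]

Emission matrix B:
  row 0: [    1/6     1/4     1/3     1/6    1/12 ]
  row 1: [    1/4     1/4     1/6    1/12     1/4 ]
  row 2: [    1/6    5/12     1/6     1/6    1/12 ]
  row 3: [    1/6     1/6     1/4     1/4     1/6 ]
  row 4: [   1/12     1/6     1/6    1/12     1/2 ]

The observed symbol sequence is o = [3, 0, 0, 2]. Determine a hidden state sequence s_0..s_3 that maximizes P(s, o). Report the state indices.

t=0: δ = [4.167e-02, 2.083e-02, 2.778e-02, 4.167e-02, 1.389e-02]  (obs o_0=3)
t=1: δ = [1.736e-03, 2.604e-03, 1.736e-03, 1.157e-03, 8.681e-04]  ψ = [3, 0, 0, 3, 0]  (obs o_1=0)
t=2: δ = [7.234e-05, 1.085e-04, 1.085e-04, 7.234e-05, 5.425e-05]  ψ = [1, 0, 1, 1, 1]  (obs o_2=0)
t=3: δ = [9.042e-06, 4.521e-06, 4.521e-06, 4.521e-06, 4.521e-06]  ψ = [2, 2, 1, 1, 1]  (obs o_3=2)
backtrack: best end state = 0; path = [0, 1, 2, 0]

path = [0, 1, 2, 0]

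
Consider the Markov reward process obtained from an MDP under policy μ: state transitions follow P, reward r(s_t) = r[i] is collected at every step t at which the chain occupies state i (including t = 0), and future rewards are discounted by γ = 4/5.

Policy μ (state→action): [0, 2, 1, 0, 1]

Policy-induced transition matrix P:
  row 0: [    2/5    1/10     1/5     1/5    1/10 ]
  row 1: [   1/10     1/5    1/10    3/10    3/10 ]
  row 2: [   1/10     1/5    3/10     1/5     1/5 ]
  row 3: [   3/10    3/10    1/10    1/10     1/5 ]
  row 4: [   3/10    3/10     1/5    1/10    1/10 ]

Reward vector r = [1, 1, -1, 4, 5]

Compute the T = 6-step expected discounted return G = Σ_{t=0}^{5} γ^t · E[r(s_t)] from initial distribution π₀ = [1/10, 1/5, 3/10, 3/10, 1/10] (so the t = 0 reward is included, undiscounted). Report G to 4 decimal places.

G = 6.9115

t=0: π = [0.1000, 0.2000, 0.3000, 0.3000, 0.1000], E[r] = 1.7000, γ^t·E[r] = 1.700000, running G = 1.700000
t=1: π = [0.2100, 0.2300, 0.1800, 0.1800, 0.2000], E[r] = 1.9800, γ^t·E[r] = 1.584000, running G = 3.284000
t=2: π = [0.2390, 0.2170, 0.1770, 0.1850, 0.1820], E[r] = 1.9290, γ^t·E[r] = 1.234560, running G = 4.518560
t=3: π = [0.2451, 0.2128, 0.1775, 0.1850, 0.1796], E[r] = 1.9184, γ^t·E[r] = 0.982221, running G = 5.500781
t=4: π = [0.2465, 0.2120, 0.1780, 0.1848, 0.1788], E[r] = 1.9138, γ^t·E[r] = 0.783876, running G = 6.284657
t=5: π = [0.2467, 0.2117, 0.1781, 0.1848, 0.1787], E[r] = 1.9129, γ^t·E[r] = 0.626830, running G = 6.911486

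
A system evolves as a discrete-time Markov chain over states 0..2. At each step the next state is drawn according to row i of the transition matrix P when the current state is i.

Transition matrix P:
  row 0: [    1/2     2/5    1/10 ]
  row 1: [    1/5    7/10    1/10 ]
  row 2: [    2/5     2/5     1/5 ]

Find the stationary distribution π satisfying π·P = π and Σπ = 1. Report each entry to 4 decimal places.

π = [0.3175, 0.5714, 0.1111]

Balance equations π_j = Σ_i π_i·P[i][j]:
  π_0 = 1/2·π_0 + 1/5·π_1 + 2/5·π_2
  π_1 = 2/5·π_0 + 7/10·π_1 + 2/5·π_2
  normalize: π_0 + π_1 + π_2 = 1
Solving the linear system gives exactly π = [20/63, 4/7, 1/9].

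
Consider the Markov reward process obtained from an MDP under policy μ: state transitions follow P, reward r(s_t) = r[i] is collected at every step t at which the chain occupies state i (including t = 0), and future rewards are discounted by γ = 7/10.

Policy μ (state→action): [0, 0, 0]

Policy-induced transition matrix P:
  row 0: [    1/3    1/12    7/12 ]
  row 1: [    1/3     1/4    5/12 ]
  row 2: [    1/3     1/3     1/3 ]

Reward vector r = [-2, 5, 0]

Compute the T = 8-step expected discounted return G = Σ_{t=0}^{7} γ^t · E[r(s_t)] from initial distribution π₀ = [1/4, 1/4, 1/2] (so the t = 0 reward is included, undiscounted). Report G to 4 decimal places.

t=0: π = [0.2500, 0.2500, 0.5000], E[r] = 0.7500, γ^t·E[r] = 0.750000, running G = 0.750000
t=1: π = [0.3333, 0.2500, 0.4167], E[r] = 0.5833, γ^t·E[r] = 0.408333, running G = 1.158333
t=2: π = [0.3333, 0.2292, 0.4375], E[r] = 0.4792, γ^t·E[r] = 0.234792, running G = 1.393125
t=3: π = [0.3333, 0.2309, 0.4358], E[r] = 0.4878, γ^t·E[r] = 0.167332, running G = 1.560457
t=4: π = [0.3333, 0.2308, 0.4359], E[r] = 0.4871, γ^t·E[r] = 0.116958, running G = 1.677415
t=5: π = [0.3333, 0.2308, 0.4359], E[r] = 0.4872, γ^t·E[r] = 0.081881, running G = 1.759296
t=6: π = [0.3333, 0.2308, 0.4359], E[r] = 0.4872, γ^t·E[r] = 0.057316, running G = 1.816612
t=7: π = [0.3333, 0.2308, 0.4359], E[r] = 0.4872, γ^t·E[r] = 0.040121, running G = 1.856734

G = 1.8567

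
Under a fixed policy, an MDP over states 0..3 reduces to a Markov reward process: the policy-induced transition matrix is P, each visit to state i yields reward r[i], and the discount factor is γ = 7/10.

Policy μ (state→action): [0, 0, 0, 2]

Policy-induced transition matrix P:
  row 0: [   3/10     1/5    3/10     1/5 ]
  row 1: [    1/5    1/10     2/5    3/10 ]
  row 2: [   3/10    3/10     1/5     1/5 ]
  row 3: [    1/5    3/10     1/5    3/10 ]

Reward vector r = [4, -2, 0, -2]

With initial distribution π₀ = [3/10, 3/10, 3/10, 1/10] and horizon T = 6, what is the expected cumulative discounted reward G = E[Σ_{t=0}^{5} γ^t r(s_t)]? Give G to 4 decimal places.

t=0: π = [0.3000, 0.3000, 0.3000, 0.1000], E[r] = 0.4000, γ^t·E[r] = 0.400000, running G = 0.400000
t=1: π = [0.2600, 0.2100, 0.2900, 0.2400], E[r] = 0.1400, γ^t·E[r] = 0.098000, running G = 0.498000
t=2: π = [0.2550, 0.2320, 0.2680, 0.2450], E[r] = 0.0660, γ^t·E[r] = 0.032340, running G = 0.530340
t=3: π = [0.2523, 0.2281, 0.2719, 0.2477], E[r] = 0.0576, γ^t·E[r] = 0.019757, running G = 0.550097
t=4: π = [0.2524, 0.2292, 0.2709, 0.2476], E[r] = 0.0562, γ^t·E[r] = 0.013498, running G = 0.563595
t=5: π = [0.2523, 0.2289, 0.2711, 0.2477], E[r] = 0.0561, γ^t·E[r] = 0.009430, running G = 0.573025

G = 0.5730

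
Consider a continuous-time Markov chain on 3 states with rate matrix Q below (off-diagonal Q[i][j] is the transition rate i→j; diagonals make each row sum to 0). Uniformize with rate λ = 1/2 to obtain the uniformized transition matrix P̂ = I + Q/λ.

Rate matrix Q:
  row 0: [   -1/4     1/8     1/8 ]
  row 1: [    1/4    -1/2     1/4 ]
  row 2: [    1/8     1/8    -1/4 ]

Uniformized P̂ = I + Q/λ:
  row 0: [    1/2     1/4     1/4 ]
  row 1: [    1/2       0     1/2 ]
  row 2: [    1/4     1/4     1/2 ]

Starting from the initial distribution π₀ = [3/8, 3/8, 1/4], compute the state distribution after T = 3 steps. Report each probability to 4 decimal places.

π = [0.4023, 0.1973, 0.4004]

t=0: π = [0.3750, 0.3750, 0.2500]
t=1: π = [0.4375, 0.1563, 0.4063]
t=2: π = [0.3984, 0.2109, 0.3906]
t=3: π = [0.4023, 0.1973, 0.4004]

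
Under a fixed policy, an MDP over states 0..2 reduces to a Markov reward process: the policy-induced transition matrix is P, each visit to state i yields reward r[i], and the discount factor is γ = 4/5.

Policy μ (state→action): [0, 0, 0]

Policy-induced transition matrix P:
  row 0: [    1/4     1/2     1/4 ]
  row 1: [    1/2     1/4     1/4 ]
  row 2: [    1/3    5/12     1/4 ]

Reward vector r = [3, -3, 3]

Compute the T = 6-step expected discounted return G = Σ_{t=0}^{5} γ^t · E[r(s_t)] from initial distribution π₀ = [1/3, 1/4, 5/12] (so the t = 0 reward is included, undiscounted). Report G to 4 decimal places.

t=0: π = [0.3333, 0.2500, 0.4167], E[r] = 1.5000, γ^t·E[r] = 1.500000, running G = 1.500000
t=1: π = [0.3472, 0.4028, 0.2500], E[r] = 0.5833, γ^t·E[r] = 0.466667, running G = 1.966667
t=2: π = [0.3715, 0.3785, 0.2500], E[r] = 0.7292, γ^t·E[r] = 0.466667, running G = 2.433333
t=3: π = [0.3655, 0.3845, 0.2500], E[r] = 0.6927, γ^t·E[r] = 0.354667, running G = 2.788000
t=4: π = [0.3670, 0.3830, 0.2500], E[r] = 0.7018, γ^t·E[r] = 0.287467, running G = 3.075467
t=5: π = [0.3666, 0.3834, 0.2500], E[r] = 0.6995, γ^t·E[r] = 0.229227, running G = 3.304693

G = 3.3047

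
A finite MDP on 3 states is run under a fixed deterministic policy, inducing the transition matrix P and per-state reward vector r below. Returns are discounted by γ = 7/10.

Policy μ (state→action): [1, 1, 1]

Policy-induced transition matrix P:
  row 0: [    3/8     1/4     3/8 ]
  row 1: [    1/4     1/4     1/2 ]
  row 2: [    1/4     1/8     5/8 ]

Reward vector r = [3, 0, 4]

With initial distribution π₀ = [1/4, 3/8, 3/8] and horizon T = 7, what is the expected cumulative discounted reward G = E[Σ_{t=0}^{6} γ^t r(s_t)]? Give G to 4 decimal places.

G = 8.3295

t=0: π = [0.2500, 0.3750, 0.3750], E[r] = 2.2500, γ^t·E[r] = 2.250000, running G = 2.250000
t=1: π = [0.2813, 0.2031, 0.5156], E[r] = 2.9063, γ^t·E[r] = 2.034375, running G = 4.284375
t=2: π = [0.2852, 0.1855, 0.5293], E[r] = 2.9727, γ^t·E[r] = 1.456602, running G = 5.740977
t=3: π = [0.2856, 0.1838, 0.5305], E[r] = 2.9790, γ^t·E[r] = 1.021798, running G = 6.762775
t=4: π = [0.2857, 0.1837, 0.5306], E[r] = 2.9796, γ^t·E[r] = 0.715391, running G = 7.478166
t=5: π = [0.2857, 0.1837, 0.5306], E[r] = 2.9796, γ^t·E[r] = 0.500780, running G = 7.978946
t=6: π = [0.2857, 0.1837, 0.5306], E[r] = 2.9796, γ^t·E[r] = 0.350546, running G = 8.329492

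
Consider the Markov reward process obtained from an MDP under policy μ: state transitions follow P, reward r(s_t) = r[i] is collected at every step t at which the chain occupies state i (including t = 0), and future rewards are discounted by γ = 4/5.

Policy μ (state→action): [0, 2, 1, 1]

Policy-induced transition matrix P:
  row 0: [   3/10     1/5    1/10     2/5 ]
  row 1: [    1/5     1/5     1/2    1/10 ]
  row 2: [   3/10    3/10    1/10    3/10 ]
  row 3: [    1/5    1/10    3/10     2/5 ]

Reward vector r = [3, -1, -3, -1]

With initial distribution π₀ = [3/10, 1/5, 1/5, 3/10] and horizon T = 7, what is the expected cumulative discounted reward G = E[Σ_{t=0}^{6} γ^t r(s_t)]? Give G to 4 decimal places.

G = -1.6274

t=0: π = [0.3000, 0.2000, 0.2000, 0.3000], E[r] = -0.2000, γ^t·E[r] = -0.200000, running G = -0.200000
t=1: π = [0.2500, 0.1900, 0.2400, 0.3200], E[r] = -0.4800, γ^t·E[r] = -0.384000, running G = -0.584000
t=2: π = [0.2490, 0.1920, 0.2400, 0.3190], E[r] = -0.4840, γ^t·E[r] = -0.309760, running G = -0.893760
t=3: π = [0.2489, 0.1921, 0.2406, 0.3184], E[r] = -0.4856, γ^t·E[r] = -0.248627, running G = -1.142387
t=4: π = [0.2490, 0.1922, 0.2405, 0.3183], E[r] = -0.4852, γ^t·E[r] = -0.198754, running G = -1.341142
t=5: π = [0.2489, 0.1922, 0.2406, 0.3183], E[r] = -0.4853, γ^t·E[r] = -0.159027, running G = -1.500169
t=6: π = [0.2489, 0.1922, 0.2405, 0.3183], E[r] = -0.4853, γ^t·E[r] = -0.127216, running G = -1.627385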